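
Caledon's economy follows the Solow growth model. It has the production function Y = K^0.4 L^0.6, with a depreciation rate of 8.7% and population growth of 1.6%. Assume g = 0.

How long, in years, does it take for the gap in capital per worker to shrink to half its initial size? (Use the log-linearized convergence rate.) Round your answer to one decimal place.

about 11.2 years

Near the steady state the convergence rate is λ = (1 − α)(n + δ).
λ = (1 − 0.4) × 0.103 = 0.6 × 0.103 = 0.0618
Half-life = ln 2 / λ = 0.6931 / 0.0618 ≈ 11.22 years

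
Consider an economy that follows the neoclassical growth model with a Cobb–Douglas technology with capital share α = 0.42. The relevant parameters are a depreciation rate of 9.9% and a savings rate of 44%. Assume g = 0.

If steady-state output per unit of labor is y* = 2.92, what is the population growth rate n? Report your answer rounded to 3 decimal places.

In steady state, investment equals break-even investment: s·k^α = (n + δ)·k.
Since y* = [s/(n + δ)]^(α/(1−α)), we have s/(n + δ) = (y*)^((1−α)/α) = 2.92^1.381 = 4.3923.
Therefore n + δ = s / 4.3923 = 0.44 / 4.3923 = 0.1002, so n = 0.1002 − 0.099 = 0.0012.

n ≈ 0.001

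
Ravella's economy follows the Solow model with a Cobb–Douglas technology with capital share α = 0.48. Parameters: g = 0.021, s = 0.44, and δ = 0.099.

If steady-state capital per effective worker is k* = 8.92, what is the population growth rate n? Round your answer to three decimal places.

n ≈ 0.021

Steady state requires s·f(k) = (n + g + δ)·k, i.e. s·k^α = (n + g + δ)·k.
So s / (n + g + δ) = (k*)^(1−α) = 8.92^0.52 = 3.1203.
Therefore n + g + δ = s / 3.1203 = 0.44 / 3.1203 = 0.1410, so n = 0.1410 − 0.120 = 0.0210.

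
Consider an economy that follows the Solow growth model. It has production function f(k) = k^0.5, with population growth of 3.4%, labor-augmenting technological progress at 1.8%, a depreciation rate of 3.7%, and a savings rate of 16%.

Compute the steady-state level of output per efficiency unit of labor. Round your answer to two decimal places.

y* = 1.80

At the steady state, Δk = 0, so s·k^α = (n + g + δ)·k.
Rearranging, k^(1−α) = s / (n + g + δ).
k^0.5 = 0.16 / (0.034 + 0.018 + 0.037) = 0.16 / 0.089 = 1.7978
k* = 1.7978^(1/0.5) ≈ 3.2321
y* = (k*)^α = 3.2321^0.5 ≈ 1.7978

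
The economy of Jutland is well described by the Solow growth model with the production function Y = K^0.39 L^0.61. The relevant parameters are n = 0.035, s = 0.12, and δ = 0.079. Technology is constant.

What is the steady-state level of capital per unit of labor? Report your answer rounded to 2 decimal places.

Steady state requires s·f(k) = (n + δ)·k, i.e. s·k^α = (n + δ)·k.
Dividing both sides by k: k^(1−α) = s / (n + δ).
k^0.61 = 0.12 / (0.035 + 0.079) = 0.12 / 0.114 = 1.0526
k* = 1.0526^(1/0.61) ≈ 1.0877

k* ≈ 1.09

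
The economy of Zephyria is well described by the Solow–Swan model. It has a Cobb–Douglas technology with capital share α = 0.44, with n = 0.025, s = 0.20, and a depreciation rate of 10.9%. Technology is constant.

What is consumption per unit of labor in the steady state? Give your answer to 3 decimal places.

c* ≈ 1.096

In steady state, investment equals break-even investment: s·k^α = (n + δ)·k.
Rearranging, k^(1−α) = s / (n + δ).
k^0.56 = 0.20 / (0.025 + 0.109) = 0.20 / 0.134 = 1.4925
k* = 1.4925^(1/0.56) ≈ 2.0444
y* = (k*)^α = 2.0444^0.44 ≈ 1.3698
c* = (1 − s)·y* = (1 − 0.20) × 1.3698 ≈ 1.0958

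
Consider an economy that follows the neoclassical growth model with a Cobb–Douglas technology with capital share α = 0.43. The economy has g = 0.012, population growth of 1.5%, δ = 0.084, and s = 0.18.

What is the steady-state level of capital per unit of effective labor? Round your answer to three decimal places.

At the steady state, Δk = 0, so s·k^α = (n + g + δ)·k.
Rearranging, k^(1−α) = s / (n + g + δ).
k^0.57 = 0.18 / (0.015 + 0.012 + 0.084) = 0.18 / 0.111 = 1.6216
k* = 1.6216^(1/0.57) ≈ 2.3352

k* ≈ 2.335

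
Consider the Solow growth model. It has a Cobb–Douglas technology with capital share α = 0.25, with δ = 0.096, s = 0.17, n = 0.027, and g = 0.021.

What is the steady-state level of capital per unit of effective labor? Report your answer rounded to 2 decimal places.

Steady state requires s·f(k) = (n + g + δ)·k, i.e. s·k^α = (n + g + δ)·k.
Dividing both sides by k: k^(1−α) = s / (n + g + δ).
k^0.75 = 0.17 / (0.027 + 0.021 + 0.096) = 0.17 / 0.144 = 1.1806
k* = 1.1806^(1/0.75) ≈ 1.2478

k* = 1.25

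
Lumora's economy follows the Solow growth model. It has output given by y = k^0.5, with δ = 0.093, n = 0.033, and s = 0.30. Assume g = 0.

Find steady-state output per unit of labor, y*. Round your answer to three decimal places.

y* ≈ 2.381

In steady state, investment equals break-even investment: s·k^α = (n + δ)·k.
Dividing both sides by k: k^(1−α) = s / (n + δ).
k^0.5 = 0.30 / (0.033 + 0.093) = 0.30 / 0.126 = 2.3810
k* = 2.3810^(1/0.5) ≈ 5.6692
y* = (k*)^α = 5.6692^0.5 ≈ 2.3810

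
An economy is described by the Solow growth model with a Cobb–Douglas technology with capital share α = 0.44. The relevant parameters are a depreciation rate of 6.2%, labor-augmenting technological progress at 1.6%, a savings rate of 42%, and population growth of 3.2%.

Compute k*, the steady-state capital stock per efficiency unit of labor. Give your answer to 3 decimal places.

Steady state requires s·f(k) = (n + g + δ)·k, i.e. s·k^α = (n + g + δ)·k.
Dividing both sides by k: k^(1−α) = s / (n + g + δ).
k^0.56 = 0.42 / (0.032 + 0.016 + 0.062) = 0.42 / 0.110 = 3.8182
k* = 3.8182^(1/0.56) ≈ 10.9404

k* ≈ 10.940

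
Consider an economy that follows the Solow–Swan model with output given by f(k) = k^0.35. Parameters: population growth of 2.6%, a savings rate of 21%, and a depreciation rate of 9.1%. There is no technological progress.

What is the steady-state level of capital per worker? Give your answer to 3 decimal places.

At the steady state, Δk = 0, so s·k^α = (n + δ)·k.
Dividing both sides by k: k^(1−α) = s / (n + δ).
k^0.65 = 0.21 / (0.026 + 0.091) = 0.21 / 0.117 = 1.7949
k* = 1.7949^(1/0.65) ≈ 2.4594

k* ≈ 2.459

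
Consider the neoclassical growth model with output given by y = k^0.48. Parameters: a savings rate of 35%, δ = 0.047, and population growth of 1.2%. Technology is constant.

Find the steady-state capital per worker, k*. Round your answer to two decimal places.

In steady state, investment equals break-even investment: s·k^α = (n + δ)·k.
Rearranging, k^(1−α) = s / (n + δ).
k^0.52 = 0.35 / (0.012 + 0.047) = 0.35 / 0.059 = 5.9322
k* = 5.9322^(1/0.52) ≈ 30.6869

k* = 30.69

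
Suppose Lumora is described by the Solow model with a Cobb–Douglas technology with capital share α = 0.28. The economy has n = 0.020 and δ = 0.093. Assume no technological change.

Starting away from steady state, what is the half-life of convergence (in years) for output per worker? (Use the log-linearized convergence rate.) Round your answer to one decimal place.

t_½ ≈ 8.5 years

Near the steady state the convergence rate is λ = (1 − α)(n + δ).
λ = (1 − 0.28) × 0.113 = 0.72 × 0.113 = 0.08136
Half-life = ln 2 / λ = 0.6931 / 0.08136 ≈ 8.52 years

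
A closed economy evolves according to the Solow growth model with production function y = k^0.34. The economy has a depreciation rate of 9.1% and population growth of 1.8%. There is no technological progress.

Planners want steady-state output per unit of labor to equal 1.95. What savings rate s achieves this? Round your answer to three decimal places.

In steady state, investment equals break-even investment: s·k^α = (n + δ)·k.
Since y* = [s/(n + δ)]^(α/(1−α)), we have s/(n + δ) = (y*)^((1−α)/α) = 1.95^1.9412 = 3.6561.
Therefore s = 3.6561 × (n + δ) = 3.6561 × 0.109 = 0.3985.

s ≈ 0.399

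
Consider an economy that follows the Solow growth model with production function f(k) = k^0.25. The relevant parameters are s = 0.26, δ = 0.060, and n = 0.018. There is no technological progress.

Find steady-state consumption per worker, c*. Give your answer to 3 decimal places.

c* ≈ 1.105

Steady state requires s·f(k) = (n + δ)·k, i.e. s·k^α = (n + δ)·k.
Dividing both sides by k: k^(1−α) = s / (n + δ).
k^0.75 = 0.26 / (0.018 + 0.060) = 0.26 / 0.078 = 3.3333
k* = 3.3333^(1/0.75) ≈ 4.9793
y* = (k*)^α = 4.9793^0.25 ≈ 1.4938
c* = (1 − s)·y* = (1 − 0.26) × 1.4938 ≈ 1.1054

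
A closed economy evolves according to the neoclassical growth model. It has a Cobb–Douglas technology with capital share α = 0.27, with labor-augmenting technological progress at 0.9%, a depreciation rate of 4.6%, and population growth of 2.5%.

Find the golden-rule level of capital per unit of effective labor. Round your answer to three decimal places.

k_gold ≈ 5.293

The golden rule sets f'(k) = n + g + δ, i.e. α·k^(α−1) = n + g + δ.
So k^(1−α) = α / (n + g + δ) = 0.27 / 0.080 = 3.3750.
k_gold = 3.3750^(1/0.73) ≈ 5.2925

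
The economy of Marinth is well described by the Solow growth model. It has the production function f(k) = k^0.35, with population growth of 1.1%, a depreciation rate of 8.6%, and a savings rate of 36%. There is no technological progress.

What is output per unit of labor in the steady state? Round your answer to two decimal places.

y* = 2.03

At the steady state, Δk = 0, so s·k^α = (n + δ)·k.
Rearranging, k^(1−α) = s / (n + δ).
k^0.65 = 0.36 / (0.011 + 0.086) = 0.36 / 0.097 = 3.7113
k* = 3.7113^(1/0.65) ≈ 7.5196
y* = (k*)^α = 7.5196^0.35 ≈ 2.0261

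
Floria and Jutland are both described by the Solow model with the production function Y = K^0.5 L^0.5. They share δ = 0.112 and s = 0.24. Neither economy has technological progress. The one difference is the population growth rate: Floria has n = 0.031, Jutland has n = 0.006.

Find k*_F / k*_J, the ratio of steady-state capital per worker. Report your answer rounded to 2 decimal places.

Steady-state k* = [s/(n + δ)]^(1/(1−α)), so the ratio is [ (s_F/(n + δ)_F) / (s_J/(n + δ)_J) ]^2.
s_F/(n + δ)_F = 0.24/0.143 = 1.6783; s_J/(n + δ)_J = 0.24/0.118 = 2.0339.
Ratio = (1.6783/2.0339)^2 = 0.8252^2 ≈ 0.6810

ratio ≈ 0.68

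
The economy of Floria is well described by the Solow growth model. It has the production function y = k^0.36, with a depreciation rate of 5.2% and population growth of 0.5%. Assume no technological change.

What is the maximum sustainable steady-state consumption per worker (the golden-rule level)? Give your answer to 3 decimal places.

At the golden rule, f'(k) = n + δ, so α·k^(α−1) = n + δ and k_gold = (α/(n + δ))^(1/(1−α)).
k_gold = (0.36/0.057)^(1/0.64) = 6.3158^1.5625 ≈ 17.8102
c_gold = f(k_gold) − (n + δ)·k_gold = 2.8199 − 0.057×17.8102 ≈ 1.8047

c_gold ≈ 1.805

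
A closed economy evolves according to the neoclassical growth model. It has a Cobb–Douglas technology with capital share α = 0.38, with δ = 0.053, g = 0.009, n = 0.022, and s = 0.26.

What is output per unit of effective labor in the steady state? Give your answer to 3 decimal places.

In steady state, investment equals break-even investment: s·k^α = (n + g + δ)·k.
Dividing both sides by k: k^(1−α) = s / (n + g + δ).
k^0.62 = 0.26 / (0.022 + 0.009 + 0.053) = 0.26 / 0.084 = 3.0952
k* = 3.0952^(1/0.62) ≈ 6.1863
y* = (k*)^α = 6.1863^0.38 ≈ 1.9987

y* ≈ 1.999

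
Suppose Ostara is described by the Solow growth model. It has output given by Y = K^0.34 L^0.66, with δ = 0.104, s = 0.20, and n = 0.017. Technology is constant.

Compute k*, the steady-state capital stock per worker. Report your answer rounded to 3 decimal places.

At the steady state, Δk = 0, so s·k^α = (n + δ)·k.
Rearranging, k^(1−α) = s / (n + δ).
k^0.66 = 0.20 / (0.017 + 0.104) = 0.20 / 0.121 = 1.6529
k* = 1.6529^(1/0.66) ≈ 2.1413

k* ≈ 2.141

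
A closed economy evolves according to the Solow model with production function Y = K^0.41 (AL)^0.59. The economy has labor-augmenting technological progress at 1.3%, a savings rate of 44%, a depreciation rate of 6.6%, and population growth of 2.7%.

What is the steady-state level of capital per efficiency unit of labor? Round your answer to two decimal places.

k* = 11.16

Steady state requires s·f(k) = (n + g + δ)·k, i.e. s·k^α = (n + g + δ)·k.
Dividing both sides by k: k^(1−α) = s / (n + g + δ).
k^0.59 = 0.44 / (0.027 + 0.013 + 0.066) = 0.44 / 0.106 = 4.1509
k* = 4.1509^(1/0.59) ≈ 11.1609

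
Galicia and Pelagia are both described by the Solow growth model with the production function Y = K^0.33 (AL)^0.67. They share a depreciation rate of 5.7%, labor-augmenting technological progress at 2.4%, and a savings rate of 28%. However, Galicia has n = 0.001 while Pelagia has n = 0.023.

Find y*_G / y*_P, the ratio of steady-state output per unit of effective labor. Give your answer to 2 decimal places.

ratio ≈ 1.12

Steady-state y* = [s/(n + g + δ)]^(α/(1−α)), so the ratio is [ (s_G/(n + g + δ)_G) / (s_P/(n + g + δ)_P) ]^0.4925.
s_G/(n + g + δ)_G = 0.28/0.082 = 3.4146; s_P/(n + g + δ)_P = 0.28/0.104 = 2.6923.
Ratio = (3.4146/2.6923)^0.4925 = 1.2683^0.4925 ≈ 1.1242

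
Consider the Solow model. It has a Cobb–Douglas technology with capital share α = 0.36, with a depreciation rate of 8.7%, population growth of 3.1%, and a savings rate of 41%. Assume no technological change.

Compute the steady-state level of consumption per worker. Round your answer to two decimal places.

In steady state, investment equals break-even investment: s·k^α = (n + δ)·k.
Rearranging, k^(1−α) = s / (n + δ).
k^0.64 = 0.41 / (0.031 + 0.087) = 0.41 / 0.118 = 3.4746
k* = 3.4746^(1/0.64) ≈ 7.0011
y* = (k*)^α = 7.0011^0.36 ≈ 2.0149
c* = (1 − s)·y* = (1 − 0.41) × 2.0149 ≈ 1.1888

c* = 1.19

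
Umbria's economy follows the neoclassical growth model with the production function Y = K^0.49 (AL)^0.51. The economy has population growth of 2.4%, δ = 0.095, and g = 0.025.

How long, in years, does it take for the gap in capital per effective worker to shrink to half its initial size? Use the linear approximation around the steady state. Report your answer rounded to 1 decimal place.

about 9.4 years

Near the steady state the convergence rate is λ = (1 − α)(n + g + δ).
λ = (1 − 0.49) × 0.144 = 0.51 × 0.144 = 0.07344
Half-life = ln 2 / λ = 0.6931 / 0.07344 ≈ 9.44 years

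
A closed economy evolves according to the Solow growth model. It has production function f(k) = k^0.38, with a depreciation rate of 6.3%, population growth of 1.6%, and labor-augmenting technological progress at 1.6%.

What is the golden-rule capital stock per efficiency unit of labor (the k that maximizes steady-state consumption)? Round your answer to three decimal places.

k_gold ≈ 9.355

The golden rule sets f'(k) = n + g + δ, i.e. α·k^(α−1) = n + g + δ.
So k^(1−α) = α / (n + g + δ) = 0.38 / 0.095 = 4.0000.
k_gold = 4.0000^(1/0.62) ≈ 9.3554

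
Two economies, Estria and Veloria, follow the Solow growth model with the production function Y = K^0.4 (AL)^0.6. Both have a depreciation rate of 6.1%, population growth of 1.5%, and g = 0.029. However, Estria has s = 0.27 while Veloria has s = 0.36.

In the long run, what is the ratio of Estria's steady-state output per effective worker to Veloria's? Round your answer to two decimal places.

Steady-state y* = [s/(n + g + δ)]^(α/(1−α)), so the ratio is [ (s_E/(n + g + δ)_E) / (s_V/(n + g + δ)_V) ]^0.6667.
s_E/(n + g + δ)_E = 0.27/0.105 = 2.5714; s_V/(n + g + δ)_V = 0.36/0.105 = 3.4286.
Ratio = (2.5714/3.4286)^0.6667 = 0.7500^0.6667 ≈ 0.8255

ratio ≈ 0.83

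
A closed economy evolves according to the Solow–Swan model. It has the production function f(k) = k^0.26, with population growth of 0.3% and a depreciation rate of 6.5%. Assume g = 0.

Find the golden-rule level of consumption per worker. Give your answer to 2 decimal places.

c_gold ≈ 1.19

At the golden rule, f'(k) = n + δ, so α·k^(α−1) = n + δ and k_gold = (α/(n + δ))^(1/(1−α)).
k_gold = (0.26/0.068)^(1/0.74) = 3.8235^1.3514 ≈ 6.1254
c_gold = f(k_gold) − (n + δ)·k_gold = 1.6020 − 0.068×6.1254 ≈ 1.1855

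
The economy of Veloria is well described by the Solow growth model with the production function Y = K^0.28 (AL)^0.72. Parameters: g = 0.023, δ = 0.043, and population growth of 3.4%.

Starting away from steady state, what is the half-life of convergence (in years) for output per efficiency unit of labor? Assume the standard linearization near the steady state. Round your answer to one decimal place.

half-life ≈ 9.6 years

Near the steady state the convergence rate is λ = (1 − α)(n + g + δ).
λ = (1 − 0.28) × 0.100 = 0.72 × 0.100 = 0.0720
Half-life = ln 2 / λ = 0.6931 / 0.0720 ≈ 9.63 years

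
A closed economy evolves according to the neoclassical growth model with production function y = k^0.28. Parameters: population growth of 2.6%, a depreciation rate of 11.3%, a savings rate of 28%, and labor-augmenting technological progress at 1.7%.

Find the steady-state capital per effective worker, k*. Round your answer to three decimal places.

In steady state, investment equals break-even investment: s·k^α = (n + g + δ)·k.
Rearranging, k^(1−α) = s / (n + g + δ).
k^0.72 = 0.28 / (0.026 + 0.017 + 0.113) = 0.28 / 0.156 = 1.7949
k* = 1.7949^(1/0.72) ≈ 2.2534

k* = 2.253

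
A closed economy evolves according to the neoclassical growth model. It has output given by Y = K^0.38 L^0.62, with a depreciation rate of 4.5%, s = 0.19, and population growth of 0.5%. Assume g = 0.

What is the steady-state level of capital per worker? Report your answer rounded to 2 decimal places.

k* ≈ 8.61

At the steady state, Δk = 0, so s·k^α = (n + δ)·k.
Dividing both sides by k: k^(1−α) = s / (n + δ).
k^0.62 = 0.19 / (0.005 + 0.045) = 0.19 / 0.050 = 3.8000
k* = 3.8000^(1/0.62) ≈ 8.6126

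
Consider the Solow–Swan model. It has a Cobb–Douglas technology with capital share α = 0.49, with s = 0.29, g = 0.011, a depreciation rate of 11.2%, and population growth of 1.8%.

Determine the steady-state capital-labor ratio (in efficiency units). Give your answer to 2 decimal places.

Steady state requires s·f(k) = (n + g + δ)·k, i.e. s·k^α = (n + g + δ)·k.
Rearranging, k^(1−α) = s / (n + g + δ).
k^0.51 = 0.29 / (0.018 + 0.011 + 0.112) = 0.29 / 0.141 = 2.0567
k* = 2.0567^(1/0.51) ≈ 4.1121

k* ≈ 4.11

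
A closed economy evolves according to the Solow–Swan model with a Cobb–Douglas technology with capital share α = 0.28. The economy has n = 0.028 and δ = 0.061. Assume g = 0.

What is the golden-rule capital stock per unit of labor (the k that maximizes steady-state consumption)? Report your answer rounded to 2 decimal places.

The golden rule sets f'(k) = n + δ, i.e. α·k^(α−1) = n + δ.
So k^(1−α) = α / (n + δ) = 0.28 / 0.089 = 3.1461.
k_gold = 3.1461^(1/0.72) ≈ 4.9130

k_gold ≈ 4.91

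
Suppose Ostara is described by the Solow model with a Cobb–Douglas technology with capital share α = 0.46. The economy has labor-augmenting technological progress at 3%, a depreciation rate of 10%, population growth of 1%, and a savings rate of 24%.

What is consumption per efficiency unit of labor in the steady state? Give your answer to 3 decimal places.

c* = 1.203

In steady state, investment equals break-even investment: s·k^α = (n + g + δ)·k.
Dividing both sides by k: k^(1−α) = s / (n + g + δ).
k^0.54 = 0.24 / (0.010 + 0.030 + 0.100) = 0.24 / 0.140 = 1.7143
k* = 1.7143^(1/0.54) ≈ 2.7133
y* = (k*)^α = 2.7133^0.46 ≈ 1.5827
c* = (1 − s)·y* = (1 − 0.24) × 1.5827 ≈ 1.2029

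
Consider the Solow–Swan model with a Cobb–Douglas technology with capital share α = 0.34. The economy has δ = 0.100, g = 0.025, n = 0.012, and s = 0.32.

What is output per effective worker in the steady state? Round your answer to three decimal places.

In steady state, investment equals break-even investment: s·k^α = (n + g + δ)·k.
Rearranging, k^(1−α) = s / (n + g + δ).
k^0.66 = 0.32 / (0.012 + 0.025 + 0.100) = 0.32 / 0.137 = 2.3358
k* = 2.3358^(1/0.66) ≈ 3.6161
y* = (k*)^α = 3.6161^0.34 ≈ 1.5481

y* ≈ 1.548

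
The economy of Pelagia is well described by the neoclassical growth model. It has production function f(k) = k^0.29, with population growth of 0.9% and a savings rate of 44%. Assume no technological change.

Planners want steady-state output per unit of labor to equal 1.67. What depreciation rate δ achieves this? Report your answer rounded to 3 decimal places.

δ ≈ 0.116

Steady state requires s·f(k) = (n + δ)·k, i.e. s·k^α = (n + δ)·k.
Since y* = [s/(n + δ)]^(α/(1−α)), we have s/(n + δ) = (y*)^((1−α)/α) = 1.67^2.4483 = 3.5098.
Therefore n + δ = s / 3.5098 = 0.44 / 3.5098 = 0.1254, so δ = 0.1254 − 0.009 = 0.1164.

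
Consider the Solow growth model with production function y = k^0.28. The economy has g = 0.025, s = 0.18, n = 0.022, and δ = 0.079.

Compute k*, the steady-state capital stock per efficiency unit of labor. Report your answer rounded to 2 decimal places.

In steady state, investment equals break-even investment: s·k^α = (n + g + δ)·k.
Dividing both sides by k: k^(1−α) = s / (n + g + δ).
k^0.72 = 0.18 / (0.022 + 0.025 + 0.079) = 0.18 / 0.126 = 1.4286
k* = 1.4286^(1/0.72) ≈ 1.6412

k* ≈ 1.64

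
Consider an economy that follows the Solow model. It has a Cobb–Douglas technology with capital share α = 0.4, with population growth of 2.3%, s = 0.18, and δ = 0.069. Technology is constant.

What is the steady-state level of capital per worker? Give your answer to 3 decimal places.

Steady state requires s·f(k) = (n + δ)·k, i.e. s·k^α = (n + δ)·k.
Rearranging, k^(1−α) = s / (n + δ).
k^0.6 = 0.18 / (0.023 + 0.069) = 0.18 / 0.092 = 1.9565
k* = 1.9565^(1/0.6) ≈ 3.0606

k* = 3.061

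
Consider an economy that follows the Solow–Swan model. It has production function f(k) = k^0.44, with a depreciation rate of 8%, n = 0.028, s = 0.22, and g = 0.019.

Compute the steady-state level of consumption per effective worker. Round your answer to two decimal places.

At the steady state, Δk = 0, so s·k^α = (n + g + δ)·k.
Rearranging, k^(1−α) = s / (n + g + δ).
k^0.56 = 0.22 / (0.028 + 0.019 + 0.080) = 0.22 / 0.127 = 1.7323
k* = 1.7323^(1/0.56) ≈ 2.6676
y* = (k*)^α = 2.6676^0.44 ≈ 1.5399
c* = (1 − s)·y* = (1 − 0.22) × 1.5399 ≈ 1.2011

c* ≈ 1.20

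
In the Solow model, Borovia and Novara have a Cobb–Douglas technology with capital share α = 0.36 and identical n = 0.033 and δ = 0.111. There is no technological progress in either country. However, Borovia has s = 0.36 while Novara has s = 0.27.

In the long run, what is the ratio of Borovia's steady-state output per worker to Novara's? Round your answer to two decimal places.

y*_B / y*_N ≈ 1.18

Steady-state y* = [s/(n + δ)]^(α/(1−α)), so the ratio is [ (s_B/(n + δ)_B) / (s_N/(n + δ)_N) ]^0.5625.
s_B/(n + δ)_B = 0.36/0.144 = 2.5000; s_N/(n + δ)_N = 0.27/0.144 = 1.8750.
Ratio = (2.5000/1.8750)^0.5625 = 1.3333^0.5625 ≈ 1.1756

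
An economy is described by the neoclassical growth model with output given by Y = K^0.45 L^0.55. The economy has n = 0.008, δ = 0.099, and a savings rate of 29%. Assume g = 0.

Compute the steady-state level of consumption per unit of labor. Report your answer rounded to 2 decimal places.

c* = 1.61

Steady state requires s·f(k) = (n + δ)·k, i.e. s·k^α = (n + δ)·k.
Dividing both sides by k: k^(1−α) = s / (n + δ).
k^0.55 = 0.29 / (0.008 + 0.099) = 0.29 / 0.107 = 2.7103
k* = 2.7103^(1/0.55) ≈ 6.1278
y* = (k*)^α = 6.1278^0.45 ≈ 2.2609
c* = (1 − s)·y* = (1 − 0.29) × 2.2609 ≈ 1.6052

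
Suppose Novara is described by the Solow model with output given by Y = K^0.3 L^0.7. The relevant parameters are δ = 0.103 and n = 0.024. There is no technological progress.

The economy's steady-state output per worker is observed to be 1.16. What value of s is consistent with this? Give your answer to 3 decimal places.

s ≈ 0.180

In steady state, investment equals break-even investment: s·k^α = (n + δ)·k.
Since y* = [s/(n + δ)]^(α/(1−α)), we have s/(n + δ) = (y*)^((1−α)/α) = 1.16^2.3333 = 1.4138.
Therefore s = 1.4138 × (n + δ) = 1.4138 × 0.127 = 0.1796.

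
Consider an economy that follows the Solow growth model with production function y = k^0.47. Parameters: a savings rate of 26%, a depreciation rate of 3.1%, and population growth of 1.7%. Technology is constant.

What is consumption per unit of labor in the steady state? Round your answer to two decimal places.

c* ≈ 3.31

In steady state, investment equals break-even investment: s·k^α = (n + δ)·k.
Dividing both sides by k: k^(1−α) = s / (n + δ).
k^0.53 = 0.26 / (0.017 + 0.031) = 0.26 / 0.048 = 5.4167
k* = 5.4167^(1/0.53) ≈ 24.2329
y* = (k*)^α = 24.2329^0.47 ≈ 4.4737
c* = (1 − s)·y* = (1 − 0.26) × 4.4737 ≈ 3.3105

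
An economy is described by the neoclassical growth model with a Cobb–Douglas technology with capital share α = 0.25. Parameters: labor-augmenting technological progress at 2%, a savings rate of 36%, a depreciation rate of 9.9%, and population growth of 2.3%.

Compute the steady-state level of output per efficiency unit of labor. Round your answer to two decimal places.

y* = 1.36

In steady state, investment equals break-even investment: s·k^α = (n + g + δ)·k.
Rearranging, k^(1−α) = s / (n + g + δ).
k^0.75 = 0.36 / (0.023 + 0.020 + 0.099) = 0.36 / 0.142 = 2.5352
k* = 2.5352^(1/0.75) ≈ 3.4569
y* = (k*)^α = 3.4569^0.25 ≈ 1.3636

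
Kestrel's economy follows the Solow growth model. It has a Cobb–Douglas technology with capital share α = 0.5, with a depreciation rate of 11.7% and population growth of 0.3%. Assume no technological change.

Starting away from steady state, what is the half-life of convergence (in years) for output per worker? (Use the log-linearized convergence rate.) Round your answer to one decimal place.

t_½ ≈ 11.6 years

Near the steady state the convergence rate is λ = (1 − α)(n + δ).
λ = (1 − 0.5) × 0.120 = 0.5 × 0.120 = 0.0600
Half-life = ln 2 / λ = 0.6931 / 0.0600 ≈ 11.55 years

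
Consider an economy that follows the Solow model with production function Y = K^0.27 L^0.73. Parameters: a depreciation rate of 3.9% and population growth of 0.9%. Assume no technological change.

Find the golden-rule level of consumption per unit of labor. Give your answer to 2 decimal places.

c_gold ≈ 1.38

At the golden rule, f'(k) = n + δ, so α·k^(α−1) = n + δ and k_gold = (α/(n + δ))^(1/(1−α)).
k_gold = (0.27/0.048)^(1/0.73) = 5.6250^1.3699 ≈ 10.6560
c_gold = f(k_gold) − (n + δ)·k_gold = 1.8943 − 0.048×10.6560 ≈ 1.3828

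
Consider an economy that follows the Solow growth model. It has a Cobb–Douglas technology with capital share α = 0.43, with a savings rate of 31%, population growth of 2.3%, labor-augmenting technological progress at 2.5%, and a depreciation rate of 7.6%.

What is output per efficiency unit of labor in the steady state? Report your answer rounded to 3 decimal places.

In steady state, investment equals break-even investment: s·k^α = (n + g + δ)·k.
Rearranging, k^(1−α) = s / (n + g + δ).
k^0.57 = 0.31 / (0.023 + 0.025 + 0.076) = 0.31 / 0.124 = 2.5000
k* = 2.5000^(1/0.57) ≈ 4.9905
y* = (k*)^α = 4.9905^0.43 ≈ 1.9962

y* ≈ 1.996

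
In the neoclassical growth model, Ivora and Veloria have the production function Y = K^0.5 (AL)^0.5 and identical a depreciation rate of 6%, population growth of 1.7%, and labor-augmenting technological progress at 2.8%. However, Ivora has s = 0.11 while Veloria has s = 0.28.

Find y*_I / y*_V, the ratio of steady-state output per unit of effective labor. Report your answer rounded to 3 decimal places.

y*_I / y*_V ≈ 0.393

Steady-state y* = [s/(n + g + δ)]^(α/(1−α)), so the ratio is [ (s_I/(n + g + δ)_I) / (s_V/(n + g + δ)_V) ]^1.
s_I/(n + g + δ)_I = 0.11/0.105 = 1.0476; s_V/(n + g + δ)_V = 0.28/0.105 = 2.6667.
Ratio = (1.0476/2.6667)^1 = 0.3928^1 ≈ 0.3928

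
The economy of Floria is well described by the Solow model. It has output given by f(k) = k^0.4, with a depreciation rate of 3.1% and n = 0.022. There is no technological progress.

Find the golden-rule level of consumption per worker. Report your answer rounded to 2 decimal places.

At the golden rule, f'(k) = n + δ, so α·k^(α−1) = n + δ and k_gold = (α/(n + δ))^(1/(1−α)).
k_gold = (0.4/0.053)^(1/0.6) = 7.5472^1.6667 ≈ 29.0406
c_gold = f(k_gold) − (n + δ)·k_gold = 3.8477 − 0.053×29.0406 ≈ 2.3085

c_gold ≈ 2.31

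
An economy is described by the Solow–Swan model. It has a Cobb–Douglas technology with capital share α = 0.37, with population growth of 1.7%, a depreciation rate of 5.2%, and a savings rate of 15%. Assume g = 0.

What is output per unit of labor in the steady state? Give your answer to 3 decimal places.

y* = 1.578

At the steady state, Δk = 0, so s·k^α = (n + δ)·k.
Rearranging, k^(1−α) = s / (n + δ).
k^0.63 = 0.15 / (0.017 + 0.052) = 0.15 / 0.069 = 2.1739
k* = 2.1739^(1/0.63) ≈ 3.4301
y* = (k*)^α = 3.4301^0.37 ≈ 1.5778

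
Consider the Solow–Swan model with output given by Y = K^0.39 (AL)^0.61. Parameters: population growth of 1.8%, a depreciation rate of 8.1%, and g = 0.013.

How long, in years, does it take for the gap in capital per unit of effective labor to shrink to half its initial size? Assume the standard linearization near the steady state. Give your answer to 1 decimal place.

about 10.1 years

Near the steady state the convergence rate is λ = (1 − α)(n + g + δ).
λ = (1 − 0.39) × 0.112 = 0.61 × 0.112 = 0.06832
Half-life = ln 2 / λ = 0.6931 / 0.06832 ≈ 10.14 years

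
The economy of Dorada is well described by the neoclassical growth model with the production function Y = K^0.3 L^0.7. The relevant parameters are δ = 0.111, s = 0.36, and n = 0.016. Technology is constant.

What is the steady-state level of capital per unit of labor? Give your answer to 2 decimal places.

At the steady state, Δk = 0, so s·k^α = (n + δ)·k.
Dividing both sides by k: k^(1−α) = s / (n + δ).
k^0.7 = 0.36 / (0.016 + 0.111) = 0.36 / 0.127 = 2.8346
k* = 2.8346^(1/0.7) ≈ 4.4301

k* ≈ 4.43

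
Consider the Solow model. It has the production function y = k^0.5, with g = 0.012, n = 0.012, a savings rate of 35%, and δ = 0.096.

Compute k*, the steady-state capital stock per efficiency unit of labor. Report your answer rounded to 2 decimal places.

In steady state, investment equals break-even investment: s·k^α = (n + g + δ)·k.
Rearranging, k^(1−α) = s / (n + g + δ).
k^0.5 = 0.35 / (0.012 + 0.012 + 0.096) = 0.35 / 0.120 = 2.9167
k* = 2.9167^(1/0.5) ≈ 8.5071

k* = 8.51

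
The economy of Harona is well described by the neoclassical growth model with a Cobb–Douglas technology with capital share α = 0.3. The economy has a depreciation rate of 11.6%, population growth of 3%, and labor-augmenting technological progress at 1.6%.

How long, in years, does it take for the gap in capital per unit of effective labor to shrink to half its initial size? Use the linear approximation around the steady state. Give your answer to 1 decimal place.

Near the steady state the convergence rate is λ = (1 − α)(n + g + δ).
λ = (1 − 0.3) × 0.162 = 0.7 × 0.162 = 0.1134
Half-life = ln 2 / λ = 0.6931 / 0.1134 ≈ 6.11 years

about 6.1 years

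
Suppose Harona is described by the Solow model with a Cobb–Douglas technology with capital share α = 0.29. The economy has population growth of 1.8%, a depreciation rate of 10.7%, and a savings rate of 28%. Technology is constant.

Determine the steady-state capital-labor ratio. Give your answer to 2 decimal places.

k* = 3.11

In steady state, investment equals break-even investment: s·k^α = (n + δ)·k.
Rearranging, k^(1−α) = s / (n + δ).
k^0.71 = 0.28 / (0.018 + 0.107) = 0.28 / 0.125 = 2.2400
k* = 2.2400^(1/0.71) ≈ 3.1139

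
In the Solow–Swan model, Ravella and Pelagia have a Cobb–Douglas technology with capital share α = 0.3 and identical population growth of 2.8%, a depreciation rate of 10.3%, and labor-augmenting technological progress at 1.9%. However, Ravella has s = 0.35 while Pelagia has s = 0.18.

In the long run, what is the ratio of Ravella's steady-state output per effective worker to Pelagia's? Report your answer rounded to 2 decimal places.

Steady-state y* = [s/(n + g + δ)]^(α/(1−α)), so the ratio is [ (s_R/(n + g + δ)_R) / (s_P/(n + g + δ)_P) ]^0.4286.
s_R/(n + g + δ)_R = 0.35/0.150 = 2.3333; s_P/(n + g + δ)_P = 0.18/0.150 = 1.2000.
Ratio = (2.3333/1.2000)^0.4286 = 1.9444^0.4286 ≈ 1.3298

y*_R / y*_P ≈ 1.33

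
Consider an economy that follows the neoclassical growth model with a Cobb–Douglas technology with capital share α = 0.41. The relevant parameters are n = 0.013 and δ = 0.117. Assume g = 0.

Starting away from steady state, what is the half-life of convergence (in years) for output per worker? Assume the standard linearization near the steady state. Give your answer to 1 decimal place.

Near the steady state the convergence rate is λ = (1 − α)(n + δ).
λ = (1 − 0.41) × 0.130 = 0.59 × 0.130 = 0.0767
Half-life = ln 2 / λ = 0.6931 / 0.0767 ≈ 9.04 years

about 9.0 years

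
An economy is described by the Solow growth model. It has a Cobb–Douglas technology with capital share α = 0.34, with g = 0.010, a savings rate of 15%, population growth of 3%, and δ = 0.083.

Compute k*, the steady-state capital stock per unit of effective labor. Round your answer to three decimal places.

In steady state, investment equals break-even investment: s·k^α = (n + g + δ)·k.
Dividing both sides by k: k^(1−α) = s / (n + g + δ).
k^0.66 = 0.15 / (0.030 + 0.010 + 0.083) = 0.15 / 0.123 = 1.2195
k* = 1.2195^(1/0.66) ≈ 1.3508

k* = 1.351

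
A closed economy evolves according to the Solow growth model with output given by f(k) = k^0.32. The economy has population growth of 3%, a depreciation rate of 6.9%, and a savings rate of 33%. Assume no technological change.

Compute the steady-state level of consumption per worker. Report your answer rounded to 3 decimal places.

At the steady state, Δk = 0, so s·k^α = (n + δ)·k.
Rearranging, k^(1−α) = s / (n + δ).
k^0.68 = 0.33 / (0.030 + 0.069) = 0.33 / 0.099 = 3.3333
k* = 3.3333^(1/0.68) ≈ 5.8740
y* = (k*)^α = 5.8740^0.32 ≈ 1.7622
c* = (1 − s)·y* = (1 − 0.33) × 1.7622 ≈ 1.1807

c* = 1.181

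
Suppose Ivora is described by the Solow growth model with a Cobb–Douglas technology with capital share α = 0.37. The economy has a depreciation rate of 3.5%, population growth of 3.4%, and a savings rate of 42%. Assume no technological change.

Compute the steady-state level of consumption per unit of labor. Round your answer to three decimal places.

c* = 1.675

Steady state requires s·f(k) = (n + δ)·k, i.e. s·k^α = (n + δ)·k.
Rearranging, k^(1−α) = s / (n + δ).
k^0.63 = 0.42 / (0.034 + 0.035) = 0.42 / 0.069 = 6.0870
k* = 6.0870^(1/0.63) ≈ 17.5827
y* = (k*)^α = 17.5827^0.37 ≈ 2.8886
c* = (1 − s)·y* = (1 − 0.42) × 2.8886 ≈ 1.6754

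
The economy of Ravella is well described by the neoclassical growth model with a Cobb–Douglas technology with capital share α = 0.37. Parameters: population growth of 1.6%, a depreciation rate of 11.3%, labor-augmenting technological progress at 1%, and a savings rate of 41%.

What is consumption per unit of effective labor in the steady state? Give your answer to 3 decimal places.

Steady state requires s·f(k) = (n + g + δ)·k, i.e. s·k^α = (n + g + δ)·k.
Dividing both sides by k: k^(1−α) = s / (n + g + δ).
k^0.63 = 0.41 / (0.016 + 0.010 + 0.113) = 0.41 / 0.139 = 2.9496
k* = 2.9496^(1/0.63) ≈ 5.5674
y* = (k*)^α = 5.5674^0.37 ≈ 1.8875
c* = (1 − s)·y* = (1 − 0.41) × 1.8875 ≈ 1.1136

c* = 1.114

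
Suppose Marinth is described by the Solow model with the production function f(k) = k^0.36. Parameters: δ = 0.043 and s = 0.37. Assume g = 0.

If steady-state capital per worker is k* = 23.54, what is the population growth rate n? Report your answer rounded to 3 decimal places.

n ≈ 0.006

At the steady state, Δk = 0, so s·k^α = (n + δ)·k.
So s / (n + δ) = (k*)^(1−α) = 23.54^0.64 = 7.5502.
Therefore n + δ = s / 7.5502 = 0.37 / 7.5502 = 0.0490, so n = 0.0490 − 0.043 = 0.0060.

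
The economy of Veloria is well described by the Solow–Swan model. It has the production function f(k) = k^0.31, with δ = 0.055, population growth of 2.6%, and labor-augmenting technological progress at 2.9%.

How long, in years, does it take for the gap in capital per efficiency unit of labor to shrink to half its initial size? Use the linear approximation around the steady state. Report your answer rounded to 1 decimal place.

Near the steady state the convergence rate is λ = (1 − α)(n + g + δ).
λ = (1 − 0.31) × 0.110 = 0.69 × 0.110 = 0.0759
Half-life = ln 2 / λ = 0.6931 / 0.0759 ≈ 9.13 years

t_½ ≈ 9.1 years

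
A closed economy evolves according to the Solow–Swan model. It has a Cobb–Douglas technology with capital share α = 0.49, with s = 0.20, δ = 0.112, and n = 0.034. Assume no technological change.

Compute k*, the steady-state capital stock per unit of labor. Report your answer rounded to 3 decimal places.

k* = 1.854

Steady state requires s·f(k) = (n + δ)·k, i.e. s·k^α = (n + δ)·k.
Dividing both sides by k: k^(1−α) = s / (n + δ).
k^0.51 = 0.20 / (0.034 + 0.112) = 0.20 / 0.146 = 1.3699
k* = 1.3699^(1/0.51) ≈ 1.8536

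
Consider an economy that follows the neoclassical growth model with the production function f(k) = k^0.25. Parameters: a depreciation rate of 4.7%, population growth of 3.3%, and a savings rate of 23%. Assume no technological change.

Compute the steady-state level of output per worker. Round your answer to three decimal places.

At the steady state, Δk = 0, so s·k^α = (n + δ)·k.
Dividing both sides by k: k^(1−α) = s / (n + δ).
k^0.75 = 0.23 / (0.033 + 0.047) = 0.23 / 0.080 = 2.8750
k* = 2.8750^(1/0.75) ≈ 4.0881
y* = (k*)^α = 4.0881^0.25 ≈ 1.4219

y* ≈ 1.422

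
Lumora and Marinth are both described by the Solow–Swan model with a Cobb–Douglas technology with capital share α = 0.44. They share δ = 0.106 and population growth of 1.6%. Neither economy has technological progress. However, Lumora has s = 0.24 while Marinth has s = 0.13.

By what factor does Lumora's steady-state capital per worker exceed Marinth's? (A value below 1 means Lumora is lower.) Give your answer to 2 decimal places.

ratio ≈ 2.99

Steady-state k* = [s/(n + δ)]^(1/(1−α)), so the ratio is [ (s_L/(n + δ)_L) / (s_M/(n + δ)_M) ]^1.7857.
s_L/(n + δ)_L = 0.24/0.122 = 1.9672; s_M/(n + δ)_M = 0.13/0.122 = 1.0656.
Ratio = (1.9672/1.0656)^1.7857 = 1.8461^1.7857 ≈ 2.9885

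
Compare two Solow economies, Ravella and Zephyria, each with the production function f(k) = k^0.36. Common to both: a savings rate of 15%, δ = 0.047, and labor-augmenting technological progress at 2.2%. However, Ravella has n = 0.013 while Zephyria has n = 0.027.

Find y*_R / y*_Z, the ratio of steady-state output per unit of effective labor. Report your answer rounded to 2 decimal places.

ratio ≈ 1.09

Steady-state y* = [s/(n + g + δ)]^(α/(1−α)), so the ratio is [ (s_R/(n + g + δ)_R) / (s_Z/(n + g + δ)_Z) ]^0.5625.
s_R/(n + g + δ)_R = 0.15/0.082 = 1.8293; s_Z/(n + g + δ)_Z = 0.15/0.096 = 1.5625.
Ratio = (1.8293/1.5625)^0.5625 = 1.1708^0.5625 ≈ 1.0928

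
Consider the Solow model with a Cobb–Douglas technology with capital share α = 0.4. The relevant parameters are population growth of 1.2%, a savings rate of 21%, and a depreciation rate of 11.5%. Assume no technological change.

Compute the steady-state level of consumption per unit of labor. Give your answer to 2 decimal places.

c* = 1.10

At the steady state, Δk = 0, so s·k^α = (n + δ)·k.
Rearranging, k^(1−α) = s / (n + δ).
k^0.6 = 0.21 / (0.012 + 0.115) = 0.21 / 0.127 = 1.6535
k* = 1.6535^(1/0.6) ≈ 2.3121
y* = (k*)^α = 2.3121^0.4 ≈ 1.3983
c* = (1 − s)·y* = (1 − 0.21) × 1.3983 ≈ 1.1047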